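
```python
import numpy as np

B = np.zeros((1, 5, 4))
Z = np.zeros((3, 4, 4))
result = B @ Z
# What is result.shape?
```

(3, 5, 4)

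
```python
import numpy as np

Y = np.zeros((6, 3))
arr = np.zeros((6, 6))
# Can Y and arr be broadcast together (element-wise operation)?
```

No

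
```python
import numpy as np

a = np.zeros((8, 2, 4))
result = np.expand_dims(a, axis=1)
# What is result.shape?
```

(8, 1, 2, 4)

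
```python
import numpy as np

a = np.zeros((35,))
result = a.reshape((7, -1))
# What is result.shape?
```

(7, 5)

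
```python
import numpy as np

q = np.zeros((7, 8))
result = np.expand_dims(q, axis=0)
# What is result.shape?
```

(1, 7, 8)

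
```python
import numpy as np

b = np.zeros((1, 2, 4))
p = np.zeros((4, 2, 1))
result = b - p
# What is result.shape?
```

(4, 2, 4)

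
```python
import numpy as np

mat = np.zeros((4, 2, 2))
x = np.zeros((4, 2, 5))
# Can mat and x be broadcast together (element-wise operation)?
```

No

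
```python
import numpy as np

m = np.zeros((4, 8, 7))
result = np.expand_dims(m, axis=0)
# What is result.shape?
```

(1, 4, 8, 7)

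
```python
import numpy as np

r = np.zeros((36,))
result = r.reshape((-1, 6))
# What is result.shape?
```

(6, 6)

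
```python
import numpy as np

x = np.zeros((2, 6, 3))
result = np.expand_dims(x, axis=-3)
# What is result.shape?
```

(2, 1, 6, 3)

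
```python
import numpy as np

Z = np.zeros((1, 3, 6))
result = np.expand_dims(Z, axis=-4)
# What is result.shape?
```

(1, 1, 3, 6)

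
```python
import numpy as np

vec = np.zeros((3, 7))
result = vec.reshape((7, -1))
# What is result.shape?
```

(7, 3)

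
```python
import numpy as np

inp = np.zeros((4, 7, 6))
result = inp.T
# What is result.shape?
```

(6, 7, 4)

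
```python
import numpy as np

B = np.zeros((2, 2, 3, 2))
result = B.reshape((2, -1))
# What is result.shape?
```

(2, 12)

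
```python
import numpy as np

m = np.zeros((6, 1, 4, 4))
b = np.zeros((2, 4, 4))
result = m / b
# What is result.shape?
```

(6, 2, 4, 4)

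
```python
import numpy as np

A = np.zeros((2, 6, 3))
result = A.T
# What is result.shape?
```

(3, 6, 2)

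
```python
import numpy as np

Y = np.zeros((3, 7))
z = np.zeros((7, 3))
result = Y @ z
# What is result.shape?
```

(3, 3)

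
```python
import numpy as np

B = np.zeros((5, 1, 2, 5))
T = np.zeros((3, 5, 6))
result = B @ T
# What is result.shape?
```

(5, 3, 2, 6)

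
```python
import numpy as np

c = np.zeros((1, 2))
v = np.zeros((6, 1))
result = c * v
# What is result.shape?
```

(6, 2)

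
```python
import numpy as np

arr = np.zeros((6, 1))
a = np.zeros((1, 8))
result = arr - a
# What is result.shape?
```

(6, 8)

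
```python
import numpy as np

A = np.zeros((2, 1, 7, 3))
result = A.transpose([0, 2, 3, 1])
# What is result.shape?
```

(2, 7, 3, 1)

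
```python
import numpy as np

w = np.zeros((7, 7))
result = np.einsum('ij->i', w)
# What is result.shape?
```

(7,)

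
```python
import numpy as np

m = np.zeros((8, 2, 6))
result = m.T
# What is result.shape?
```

(6, 2, 8)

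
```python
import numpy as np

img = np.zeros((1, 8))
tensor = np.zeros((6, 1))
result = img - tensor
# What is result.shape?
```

(6, 8)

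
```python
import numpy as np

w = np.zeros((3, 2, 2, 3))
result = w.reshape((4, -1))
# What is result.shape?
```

(4, 9)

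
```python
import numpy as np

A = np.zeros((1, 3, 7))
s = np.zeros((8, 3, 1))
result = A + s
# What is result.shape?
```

(8, 3, 7)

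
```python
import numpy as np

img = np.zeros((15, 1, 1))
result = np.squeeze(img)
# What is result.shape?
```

(15,)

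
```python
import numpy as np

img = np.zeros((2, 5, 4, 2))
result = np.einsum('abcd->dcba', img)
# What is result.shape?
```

(2, 4, 5, 2)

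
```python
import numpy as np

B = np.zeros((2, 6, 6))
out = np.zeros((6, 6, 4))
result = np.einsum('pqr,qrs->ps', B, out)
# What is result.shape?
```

(2, 4)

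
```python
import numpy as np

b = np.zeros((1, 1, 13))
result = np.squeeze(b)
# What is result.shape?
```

(13,)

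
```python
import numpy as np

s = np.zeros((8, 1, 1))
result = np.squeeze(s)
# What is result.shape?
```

(8,)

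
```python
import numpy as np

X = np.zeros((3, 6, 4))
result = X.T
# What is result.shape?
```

(4, 6, 3)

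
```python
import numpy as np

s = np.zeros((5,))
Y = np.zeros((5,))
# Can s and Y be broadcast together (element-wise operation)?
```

Yes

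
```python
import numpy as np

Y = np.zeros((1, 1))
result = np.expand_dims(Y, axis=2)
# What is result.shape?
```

(1, 1, 1)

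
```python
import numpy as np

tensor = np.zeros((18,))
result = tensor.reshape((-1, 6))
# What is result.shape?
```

(3, 6)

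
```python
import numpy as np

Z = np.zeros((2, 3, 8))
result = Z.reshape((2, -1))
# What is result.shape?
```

(2, 24)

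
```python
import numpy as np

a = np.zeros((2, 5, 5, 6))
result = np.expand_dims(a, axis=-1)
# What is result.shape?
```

(2, 5, 5, 6, 1)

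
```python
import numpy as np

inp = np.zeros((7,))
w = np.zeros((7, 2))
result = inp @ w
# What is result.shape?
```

(2,)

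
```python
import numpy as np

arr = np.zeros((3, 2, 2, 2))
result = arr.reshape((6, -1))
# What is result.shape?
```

(6, 4)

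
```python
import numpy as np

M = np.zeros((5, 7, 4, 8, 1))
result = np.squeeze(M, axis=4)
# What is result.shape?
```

(5, 7, 4, 8)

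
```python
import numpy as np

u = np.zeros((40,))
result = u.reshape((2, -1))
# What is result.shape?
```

(2, 20)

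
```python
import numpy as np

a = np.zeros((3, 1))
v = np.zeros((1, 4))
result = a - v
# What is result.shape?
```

(3, 4)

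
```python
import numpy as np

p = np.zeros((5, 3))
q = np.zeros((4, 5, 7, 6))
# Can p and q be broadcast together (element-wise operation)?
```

No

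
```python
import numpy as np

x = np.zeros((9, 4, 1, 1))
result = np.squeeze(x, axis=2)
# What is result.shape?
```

(9, 4, 1)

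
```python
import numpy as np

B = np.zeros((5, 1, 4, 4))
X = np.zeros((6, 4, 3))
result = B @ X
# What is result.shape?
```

(5, 6, 4, 3)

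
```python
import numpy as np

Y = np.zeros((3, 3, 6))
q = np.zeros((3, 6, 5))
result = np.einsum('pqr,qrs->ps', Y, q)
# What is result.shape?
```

(3, 5)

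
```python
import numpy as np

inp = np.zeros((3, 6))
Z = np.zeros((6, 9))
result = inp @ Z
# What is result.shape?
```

(3, 9)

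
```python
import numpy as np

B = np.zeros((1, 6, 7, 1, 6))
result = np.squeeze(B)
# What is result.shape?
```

(6, 7, 6)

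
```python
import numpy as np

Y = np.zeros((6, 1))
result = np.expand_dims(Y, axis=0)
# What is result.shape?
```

(1, 6, 1)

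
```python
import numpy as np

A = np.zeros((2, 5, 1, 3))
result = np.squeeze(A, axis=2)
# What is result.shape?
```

(2, 5, 3)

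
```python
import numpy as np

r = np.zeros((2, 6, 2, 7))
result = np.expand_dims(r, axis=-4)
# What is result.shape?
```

(2, 1, 6, 2, 7)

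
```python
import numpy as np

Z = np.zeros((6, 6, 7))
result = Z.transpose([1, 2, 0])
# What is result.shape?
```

(6, 7, 6)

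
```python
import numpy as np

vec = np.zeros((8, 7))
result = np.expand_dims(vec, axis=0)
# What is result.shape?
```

(1, 8, 7)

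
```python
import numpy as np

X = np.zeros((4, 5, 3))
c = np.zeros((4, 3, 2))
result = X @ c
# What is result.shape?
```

(4, 5, 2)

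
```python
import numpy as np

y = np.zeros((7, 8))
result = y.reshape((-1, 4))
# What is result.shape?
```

(14, 4)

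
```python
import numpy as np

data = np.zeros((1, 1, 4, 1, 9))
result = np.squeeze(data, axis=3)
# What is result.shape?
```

(1, 1, 4, 9)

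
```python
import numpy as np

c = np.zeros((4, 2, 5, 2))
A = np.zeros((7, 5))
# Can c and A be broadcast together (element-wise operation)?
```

No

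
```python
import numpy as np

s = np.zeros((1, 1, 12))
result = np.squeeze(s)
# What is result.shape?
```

(12,)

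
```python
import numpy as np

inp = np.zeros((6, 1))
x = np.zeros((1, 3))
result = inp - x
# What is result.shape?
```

(6, 3)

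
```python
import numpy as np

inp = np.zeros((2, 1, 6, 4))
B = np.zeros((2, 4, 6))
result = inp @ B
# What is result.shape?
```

(2, 2, 6, 6)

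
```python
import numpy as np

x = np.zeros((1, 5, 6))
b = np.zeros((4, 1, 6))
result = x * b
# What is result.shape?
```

(4, 5, 6)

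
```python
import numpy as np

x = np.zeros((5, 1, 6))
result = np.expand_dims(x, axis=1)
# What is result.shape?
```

(5, 1, 1, 6)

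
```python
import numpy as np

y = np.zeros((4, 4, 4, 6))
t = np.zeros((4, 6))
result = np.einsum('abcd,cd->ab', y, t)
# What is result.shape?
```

(4, 4)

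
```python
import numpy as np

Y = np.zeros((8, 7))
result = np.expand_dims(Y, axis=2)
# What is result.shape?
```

(8, 7, 1)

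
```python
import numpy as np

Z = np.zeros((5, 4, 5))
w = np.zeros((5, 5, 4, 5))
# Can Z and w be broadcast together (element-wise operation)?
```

Yes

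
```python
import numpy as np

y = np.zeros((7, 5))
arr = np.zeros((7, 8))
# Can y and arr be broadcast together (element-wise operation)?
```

No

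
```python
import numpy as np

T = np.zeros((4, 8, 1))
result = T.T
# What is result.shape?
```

(1, 8, 4)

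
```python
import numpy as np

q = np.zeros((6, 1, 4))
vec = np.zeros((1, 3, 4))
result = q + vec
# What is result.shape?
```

(6, 3, 4)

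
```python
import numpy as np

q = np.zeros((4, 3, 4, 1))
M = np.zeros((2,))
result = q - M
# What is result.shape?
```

(4, 3, 4, 2)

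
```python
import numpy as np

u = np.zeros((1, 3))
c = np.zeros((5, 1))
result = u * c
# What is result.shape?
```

(5, 3)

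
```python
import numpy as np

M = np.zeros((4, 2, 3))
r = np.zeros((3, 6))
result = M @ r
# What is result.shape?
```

(4, 2, 6)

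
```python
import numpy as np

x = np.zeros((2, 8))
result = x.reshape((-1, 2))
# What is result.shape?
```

(8, 2)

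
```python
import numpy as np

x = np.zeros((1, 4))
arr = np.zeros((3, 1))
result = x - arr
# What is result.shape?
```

(3, 4)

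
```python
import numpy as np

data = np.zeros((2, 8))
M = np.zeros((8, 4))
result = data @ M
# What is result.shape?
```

(2, 4)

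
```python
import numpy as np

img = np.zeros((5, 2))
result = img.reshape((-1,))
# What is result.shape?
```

(10,)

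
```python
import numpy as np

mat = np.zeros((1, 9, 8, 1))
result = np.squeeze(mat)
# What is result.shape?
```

(9, 8)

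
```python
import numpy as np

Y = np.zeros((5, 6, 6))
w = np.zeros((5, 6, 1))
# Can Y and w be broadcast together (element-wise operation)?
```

Yes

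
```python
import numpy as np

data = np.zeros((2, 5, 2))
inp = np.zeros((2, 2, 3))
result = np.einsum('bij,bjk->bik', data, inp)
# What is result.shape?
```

(2, 5, 3)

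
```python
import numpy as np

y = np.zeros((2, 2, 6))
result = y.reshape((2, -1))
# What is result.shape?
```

(2, 12)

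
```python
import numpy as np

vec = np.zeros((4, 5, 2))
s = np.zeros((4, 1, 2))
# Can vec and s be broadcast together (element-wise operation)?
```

Yes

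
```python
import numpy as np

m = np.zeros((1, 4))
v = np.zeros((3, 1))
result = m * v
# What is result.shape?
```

(3, 4)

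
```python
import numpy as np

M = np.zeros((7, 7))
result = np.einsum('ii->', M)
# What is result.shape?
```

()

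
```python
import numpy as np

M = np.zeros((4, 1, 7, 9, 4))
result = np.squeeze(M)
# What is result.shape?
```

(4, 7, 9, 4)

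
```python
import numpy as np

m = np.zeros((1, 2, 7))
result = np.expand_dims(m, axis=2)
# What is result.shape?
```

(1, 2, 1, 7)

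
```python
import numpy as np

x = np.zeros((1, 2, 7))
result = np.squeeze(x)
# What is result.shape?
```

(2, 7)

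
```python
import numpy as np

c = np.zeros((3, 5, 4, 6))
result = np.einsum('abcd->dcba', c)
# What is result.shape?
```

(6, 4, 5, 3)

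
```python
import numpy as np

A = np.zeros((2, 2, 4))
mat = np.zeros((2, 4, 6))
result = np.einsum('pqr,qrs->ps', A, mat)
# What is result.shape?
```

(2, 6)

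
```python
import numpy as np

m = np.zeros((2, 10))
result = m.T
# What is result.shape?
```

(10, 2)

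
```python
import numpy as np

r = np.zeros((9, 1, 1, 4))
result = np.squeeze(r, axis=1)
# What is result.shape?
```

(9, 1, 4)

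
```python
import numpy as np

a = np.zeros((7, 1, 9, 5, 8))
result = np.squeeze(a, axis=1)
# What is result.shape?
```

(7, 9, 5, 8)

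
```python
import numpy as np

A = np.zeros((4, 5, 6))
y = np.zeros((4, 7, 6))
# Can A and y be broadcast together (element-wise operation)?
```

No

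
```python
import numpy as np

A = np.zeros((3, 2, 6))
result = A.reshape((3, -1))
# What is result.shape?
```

(3, 12)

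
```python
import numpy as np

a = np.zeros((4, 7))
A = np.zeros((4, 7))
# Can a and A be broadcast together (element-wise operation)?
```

Yes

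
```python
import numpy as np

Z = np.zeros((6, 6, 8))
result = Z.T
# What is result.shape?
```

(8, 6, 6)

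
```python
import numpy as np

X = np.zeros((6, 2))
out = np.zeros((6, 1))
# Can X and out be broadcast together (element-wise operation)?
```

Yes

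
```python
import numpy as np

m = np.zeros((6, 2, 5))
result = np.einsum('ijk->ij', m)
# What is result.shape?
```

(6, 2)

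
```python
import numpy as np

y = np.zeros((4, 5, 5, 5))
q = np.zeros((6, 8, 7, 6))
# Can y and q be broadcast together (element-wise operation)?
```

No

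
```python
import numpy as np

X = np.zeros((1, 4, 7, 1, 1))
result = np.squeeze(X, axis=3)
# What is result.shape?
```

(1, 4, 7, 1)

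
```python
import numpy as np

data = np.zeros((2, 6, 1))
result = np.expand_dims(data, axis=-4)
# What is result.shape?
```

(1, 2, 6, 1)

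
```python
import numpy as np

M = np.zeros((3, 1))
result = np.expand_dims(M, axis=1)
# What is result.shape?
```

(3, 1, 1)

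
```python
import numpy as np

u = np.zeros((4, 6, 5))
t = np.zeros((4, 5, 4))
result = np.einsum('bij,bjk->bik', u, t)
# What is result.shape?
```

(4, 6, 4)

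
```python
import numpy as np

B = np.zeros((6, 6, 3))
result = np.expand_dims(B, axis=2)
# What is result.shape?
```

(6, 6, 1, 3)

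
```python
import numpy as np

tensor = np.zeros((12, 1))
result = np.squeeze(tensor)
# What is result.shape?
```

(12,)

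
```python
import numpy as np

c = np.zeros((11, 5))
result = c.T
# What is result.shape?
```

(5, 11)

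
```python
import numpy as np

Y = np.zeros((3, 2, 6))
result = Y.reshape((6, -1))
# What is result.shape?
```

(6, 6)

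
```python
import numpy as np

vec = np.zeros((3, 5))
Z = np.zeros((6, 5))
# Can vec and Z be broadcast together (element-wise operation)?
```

No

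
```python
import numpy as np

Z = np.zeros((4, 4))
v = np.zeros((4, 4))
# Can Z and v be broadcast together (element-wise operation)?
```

Yes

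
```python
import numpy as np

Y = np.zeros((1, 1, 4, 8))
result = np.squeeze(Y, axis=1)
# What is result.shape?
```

(1, 4, 8)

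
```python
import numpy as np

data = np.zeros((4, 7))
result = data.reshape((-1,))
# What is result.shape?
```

(28,)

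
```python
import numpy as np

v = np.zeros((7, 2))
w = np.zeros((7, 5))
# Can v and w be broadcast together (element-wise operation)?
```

No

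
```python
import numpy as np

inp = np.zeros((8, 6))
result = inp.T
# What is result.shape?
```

(6, 8)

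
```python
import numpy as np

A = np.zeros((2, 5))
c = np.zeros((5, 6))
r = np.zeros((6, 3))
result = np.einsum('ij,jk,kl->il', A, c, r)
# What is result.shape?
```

(2, 3)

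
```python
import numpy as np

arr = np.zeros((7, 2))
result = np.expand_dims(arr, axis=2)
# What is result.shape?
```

(7, 2, 1)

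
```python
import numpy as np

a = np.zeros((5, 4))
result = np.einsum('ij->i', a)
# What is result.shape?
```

(5,)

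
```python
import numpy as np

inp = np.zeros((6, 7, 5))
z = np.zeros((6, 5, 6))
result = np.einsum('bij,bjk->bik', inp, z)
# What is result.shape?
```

(6, 7, 6)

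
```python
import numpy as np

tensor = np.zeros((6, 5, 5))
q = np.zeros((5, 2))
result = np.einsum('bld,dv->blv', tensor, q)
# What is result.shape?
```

(6, 5, 2)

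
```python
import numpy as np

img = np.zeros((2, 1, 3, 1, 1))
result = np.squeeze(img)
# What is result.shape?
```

(2, 3)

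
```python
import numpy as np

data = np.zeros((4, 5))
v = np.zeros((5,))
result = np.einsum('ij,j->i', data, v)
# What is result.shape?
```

(4,)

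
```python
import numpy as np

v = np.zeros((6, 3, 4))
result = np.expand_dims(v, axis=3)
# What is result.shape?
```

(6, 3, 4, 1)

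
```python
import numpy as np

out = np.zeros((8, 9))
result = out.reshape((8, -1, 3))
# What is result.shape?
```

(8, 3, 3)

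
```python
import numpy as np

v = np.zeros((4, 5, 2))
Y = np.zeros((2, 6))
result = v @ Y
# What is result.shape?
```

(4, 5, 6)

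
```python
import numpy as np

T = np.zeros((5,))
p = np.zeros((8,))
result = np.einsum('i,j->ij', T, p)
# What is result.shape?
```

(5, 8)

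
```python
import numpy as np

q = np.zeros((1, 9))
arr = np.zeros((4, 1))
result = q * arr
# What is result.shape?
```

(4, 9)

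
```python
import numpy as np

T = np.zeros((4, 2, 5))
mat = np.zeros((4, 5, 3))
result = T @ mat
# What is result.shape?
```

(4, 2, 3)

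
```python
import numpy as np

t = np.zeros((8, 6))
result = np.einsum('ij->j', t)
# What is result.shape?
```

(6,)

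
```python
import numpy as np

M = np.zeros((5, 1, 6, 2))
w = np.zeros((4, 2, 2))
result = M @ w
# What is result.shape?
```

(5, 4, 6, 2)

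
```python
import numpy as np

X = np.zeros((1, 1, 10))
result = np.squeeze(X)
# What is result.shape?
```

(10,)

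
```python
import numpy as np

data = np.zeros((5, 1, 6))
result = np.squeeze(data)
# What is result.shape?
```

(5, 6)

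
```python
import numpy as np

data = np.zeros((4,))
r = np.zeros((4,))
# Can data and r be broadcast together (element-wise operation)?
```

Yes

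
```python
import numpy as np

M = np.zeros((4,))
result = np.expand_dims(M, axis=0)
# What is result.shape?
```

(1, 4)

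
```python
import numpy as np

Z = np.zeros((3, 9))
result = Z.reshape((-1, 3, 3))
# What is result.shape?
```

(3, 3, 3)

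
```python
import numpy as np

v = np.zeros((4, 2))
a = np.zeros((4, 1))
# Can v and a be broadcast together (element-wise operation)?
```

Yes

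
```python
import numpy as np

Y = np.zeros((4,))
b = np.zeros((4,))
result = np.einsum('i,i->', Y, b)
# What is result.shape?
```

()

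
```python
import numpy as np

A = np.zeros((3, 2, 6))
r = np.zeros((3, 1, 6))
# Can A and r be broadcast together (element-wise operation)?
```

Yes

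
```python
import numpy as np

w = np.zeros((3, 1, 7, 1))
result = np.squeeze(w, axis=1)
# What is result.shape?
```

(3, 7, 1)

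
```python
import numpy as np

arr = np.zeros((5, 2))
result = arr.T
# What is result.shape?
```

(2, 5)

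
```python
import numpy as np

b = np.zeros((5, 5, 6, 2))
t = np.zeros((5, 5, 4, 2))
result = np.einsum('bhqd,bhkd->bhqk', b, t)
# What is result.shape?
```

(5, 5, 6, 4)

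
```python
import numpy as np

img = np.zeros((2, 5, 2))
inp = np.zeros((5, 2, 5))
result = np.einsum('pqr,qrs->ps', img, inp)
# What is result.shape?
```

(2, 5)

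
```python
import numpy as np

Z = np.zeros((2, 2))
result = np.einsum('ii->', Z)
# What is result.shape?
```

()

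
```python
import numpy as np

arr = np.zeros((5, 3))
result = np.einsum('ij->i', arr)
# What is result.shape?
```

(5,)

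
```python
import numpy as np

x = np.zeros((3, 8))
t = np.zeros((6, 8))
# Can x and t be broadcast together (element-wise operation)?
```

No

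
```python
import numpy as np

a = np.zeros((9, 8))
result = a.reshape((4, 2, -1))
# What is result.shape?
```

(4, 2, 9)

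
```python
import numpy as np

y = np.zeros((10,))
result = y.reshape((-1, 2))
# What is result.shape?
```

(5, 2)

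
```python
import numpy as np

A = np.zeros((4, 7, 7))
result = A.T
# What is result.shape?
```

(7, 7, 4)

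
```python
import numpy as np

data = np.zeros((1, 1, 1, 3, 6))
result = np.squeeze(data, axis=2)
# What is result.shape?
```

(1, 1, 3, 6)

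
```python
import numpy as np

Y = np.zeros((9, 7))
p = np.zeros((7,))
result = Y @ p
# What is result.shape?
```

(9,)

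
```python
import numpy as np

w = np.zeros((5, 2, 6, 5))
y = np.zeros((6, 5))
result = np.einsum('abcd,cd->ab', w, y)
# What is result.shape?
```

(5, 2)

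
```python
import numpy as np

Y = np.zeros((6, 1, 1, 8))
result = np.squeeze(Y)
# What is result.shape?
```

(6, 8)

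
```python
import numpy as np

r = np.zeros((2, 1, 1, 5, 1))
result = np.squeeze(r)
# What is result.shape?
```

(2, 5)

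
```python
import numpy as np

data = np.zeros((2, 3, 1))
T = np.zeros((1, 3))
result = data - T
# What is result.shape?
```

(2, 3, 3)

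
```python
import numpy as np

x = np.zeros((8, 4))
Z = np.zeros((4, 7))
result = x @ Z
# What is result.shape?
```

(8, 7)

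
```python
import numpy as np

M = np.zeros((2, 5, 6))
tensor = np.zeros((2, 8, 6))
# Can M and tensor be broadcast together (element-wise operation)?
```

No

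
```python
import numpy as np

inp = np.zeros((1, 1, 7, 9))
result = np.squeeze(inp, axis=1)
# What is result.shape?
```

(1, 7, 9)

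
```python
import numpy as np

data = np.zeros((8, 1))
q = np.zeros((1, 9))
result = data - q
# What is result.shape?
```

(8, 9)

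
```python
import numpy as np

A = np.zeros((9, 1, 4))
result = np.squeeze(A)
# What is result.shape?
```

(9, 4)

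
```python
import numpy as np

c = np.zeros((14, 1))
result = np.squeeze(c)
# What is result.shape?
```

(14,)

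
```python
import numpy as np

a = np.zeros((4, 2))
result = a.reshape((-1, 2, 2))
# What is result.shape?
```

(2, 2, 2)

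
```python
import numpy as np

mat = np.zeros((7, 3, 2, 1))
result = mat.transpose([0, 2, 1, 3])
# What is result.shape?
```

(7, 2, 3, 1)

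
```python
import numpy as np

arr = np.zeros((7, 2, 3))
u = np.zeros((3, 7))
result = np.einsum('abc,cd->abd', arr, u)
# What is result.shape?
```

(7, 2, 7)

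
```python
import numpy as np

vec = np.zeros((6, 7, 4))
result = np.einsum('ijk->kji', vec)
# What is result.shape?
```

(4, 7, 6)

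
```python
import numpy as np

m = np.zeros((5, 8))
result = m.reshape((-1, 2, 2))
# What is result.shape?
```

(10, 2, 2)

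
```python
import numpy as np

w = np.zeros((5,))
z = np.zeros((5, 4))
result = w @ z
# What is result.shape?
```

(4,)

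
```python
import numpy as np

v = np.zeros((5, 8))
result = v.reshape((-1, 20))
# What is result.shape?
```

(2, 20)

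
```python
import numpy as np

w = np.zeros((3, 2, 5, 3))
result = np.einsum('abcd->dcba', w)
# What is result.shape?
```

(3, 5, 2, 3)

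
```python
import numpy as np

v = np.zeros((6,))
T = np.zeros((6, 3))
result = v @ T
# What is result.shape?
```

(3,)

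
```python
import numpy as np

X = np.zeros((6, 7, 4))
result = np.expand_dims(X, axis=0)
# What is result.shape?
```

(1, 6, 7, 4)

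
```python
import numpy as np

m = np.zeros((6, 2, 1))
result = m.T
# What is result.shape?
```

(1, 2, 6)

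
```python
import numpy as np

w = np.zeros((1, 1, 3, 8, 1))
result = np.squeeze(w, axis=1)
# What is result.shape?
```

(1, 3, 8, 1)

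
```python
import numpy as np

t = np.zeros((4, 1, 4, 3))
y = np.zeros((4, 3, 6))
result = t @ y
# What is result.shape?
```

(4, 4, 4, 6)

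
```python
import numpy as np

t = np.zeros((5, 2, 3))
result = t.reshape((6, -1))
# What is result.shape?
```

(6, 5)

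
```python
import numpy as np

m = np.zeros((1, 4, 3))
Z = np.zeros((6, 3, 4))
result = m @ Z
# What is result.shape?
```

(6, 4, 4)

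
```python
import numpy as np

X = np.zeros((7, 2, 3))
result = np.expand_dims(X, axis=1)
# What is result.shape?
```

(7, 1, 2, 3)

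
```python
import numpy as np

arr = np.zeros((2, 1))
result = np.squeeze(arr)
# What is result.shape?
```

(2,)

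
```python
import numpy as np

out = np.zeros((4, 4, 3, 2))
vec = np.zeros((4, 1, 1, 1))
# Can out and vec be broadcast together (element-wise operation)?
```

Yes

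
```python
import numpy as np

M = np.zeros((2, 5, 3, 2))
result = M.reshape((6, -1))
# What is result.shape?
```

(6, 10)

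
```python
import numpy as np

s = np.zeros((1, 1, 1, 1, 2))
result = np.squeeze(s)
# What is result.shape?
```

(2,)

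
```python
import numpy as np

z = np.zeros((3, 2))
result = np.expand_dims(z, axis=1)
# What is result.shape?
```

(3, 1, 2)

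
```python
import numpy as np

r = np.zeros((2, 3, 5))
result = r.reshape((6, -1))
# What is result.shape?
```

(6, 5)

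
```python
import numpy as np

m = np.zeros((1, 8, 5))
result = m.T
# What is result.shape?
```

(5, 8, 1)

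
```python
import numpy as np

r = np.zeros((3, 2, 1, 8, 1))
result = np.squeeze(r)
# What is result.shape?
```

(3, 2, 8)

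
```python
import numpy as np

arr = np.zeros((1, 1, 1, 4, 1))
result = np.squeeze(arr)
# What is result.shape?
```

(4,)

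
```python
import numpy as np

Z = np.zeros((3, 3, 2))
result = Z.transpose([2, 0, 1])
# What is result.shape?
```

(2, 3, 3)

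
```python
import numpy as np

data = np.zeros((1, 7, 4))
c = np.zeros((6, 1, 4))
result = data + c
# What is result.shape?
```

(6, 7, 4)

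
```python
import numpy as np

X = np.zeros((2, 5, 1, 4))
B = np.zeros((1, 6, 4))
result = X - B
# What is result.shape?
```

(2, 5, 6, 4)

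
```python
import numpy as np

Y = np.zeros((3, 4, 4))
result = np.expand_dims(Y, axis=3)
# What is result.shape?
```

(3, 4, 4, 1)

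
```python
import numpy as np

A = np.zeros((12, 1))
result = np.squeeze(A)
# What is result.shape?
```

(12,)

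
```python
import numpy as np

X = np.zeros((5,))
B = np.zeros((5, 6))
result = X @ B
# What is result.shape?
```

(6,)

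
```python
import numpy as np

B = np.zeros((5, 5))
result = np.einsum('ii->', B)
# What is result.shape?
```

()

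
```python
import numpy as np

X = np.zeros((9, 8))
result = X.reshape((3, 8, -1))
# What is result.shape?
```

(3, 8, 3)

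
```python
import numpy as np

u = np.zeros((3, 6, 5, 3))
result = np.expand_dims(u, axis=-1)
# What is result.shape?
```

(3, 6, 5, 3, 1)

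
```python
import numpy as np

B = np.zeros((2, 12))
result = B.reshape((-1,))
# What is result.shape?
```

(24,)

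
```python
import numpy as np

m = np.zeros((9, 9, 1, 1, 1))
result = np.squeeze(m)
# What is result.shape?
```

(9, 9)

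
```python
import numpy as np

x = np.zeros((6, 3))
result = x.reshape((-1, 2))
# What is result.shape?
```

(9, 2)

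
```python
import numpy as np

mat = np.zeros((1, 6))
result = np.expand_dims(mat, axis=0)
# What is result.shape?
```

(1, 1, 6)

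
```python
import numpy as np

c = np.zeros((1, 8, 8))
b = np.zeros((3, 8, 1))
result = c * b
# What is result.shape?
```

(3, 8, 8)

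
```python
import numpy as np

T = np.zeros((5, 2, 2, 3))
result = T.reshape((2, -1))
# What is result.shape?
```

(2, 30)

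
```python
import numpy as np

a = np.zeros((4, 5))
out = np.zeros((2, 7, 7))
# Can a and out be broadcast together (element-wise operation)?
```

No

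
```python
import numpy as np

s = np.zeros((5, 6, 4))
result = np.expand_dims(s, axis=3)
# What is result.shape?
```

(5, 6, 4, 1)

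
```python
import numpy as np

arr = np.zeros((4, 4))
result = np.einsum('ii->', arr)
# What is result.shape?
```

()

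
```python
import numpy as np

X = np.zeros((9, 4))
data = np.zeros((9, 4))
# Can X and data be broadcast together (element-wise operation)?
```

Yes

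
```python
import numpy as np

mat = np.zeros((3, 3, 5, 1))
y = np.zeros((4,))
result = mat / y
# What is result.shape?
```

(3, 3, 5, 4)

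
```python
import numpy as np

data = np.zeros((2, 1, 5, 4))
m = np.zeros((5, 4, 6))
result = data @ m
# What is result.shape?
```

(2, 5, 5, 6)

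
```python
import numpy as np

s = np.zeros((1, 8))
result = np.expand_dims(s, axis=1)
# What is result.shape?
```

(1, 1, 8)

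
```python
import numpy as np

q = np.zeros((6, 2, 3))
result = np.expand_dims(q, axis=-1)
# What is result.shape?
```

(6, 2, 3, 1)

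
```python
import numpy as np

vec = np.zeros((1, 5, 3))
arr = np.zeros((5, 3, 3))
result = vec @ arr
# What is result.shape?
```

(5, 5, 3)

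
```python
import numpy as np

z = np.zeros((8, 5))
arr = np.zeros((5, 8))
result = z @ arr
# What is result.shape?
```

(8, 8)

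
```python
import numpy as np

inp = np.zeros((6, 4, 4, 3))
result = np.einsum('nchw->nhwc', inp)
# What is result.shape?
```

(6, 4, 3, 4)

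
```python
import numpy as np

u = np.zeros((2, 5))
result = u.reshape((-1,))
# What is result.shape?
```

(10,)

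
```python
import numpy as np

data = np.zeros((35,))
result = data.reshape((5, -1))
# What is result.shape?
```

(5, 7)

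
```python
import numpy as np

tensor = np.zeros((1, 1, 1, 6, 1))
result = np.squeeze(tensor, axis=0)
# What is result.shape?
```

(1, 1, 6, 1)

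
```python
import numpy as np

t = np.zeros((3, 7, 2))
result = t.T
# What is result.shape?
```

(2, 7, 3)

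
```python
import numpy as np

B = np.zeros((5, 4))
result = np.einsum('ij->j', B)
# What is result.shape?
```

(4,)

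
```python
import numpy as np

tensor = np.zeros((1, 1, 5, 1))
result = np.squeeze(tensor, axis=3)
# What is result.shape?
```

(1, 1, 5)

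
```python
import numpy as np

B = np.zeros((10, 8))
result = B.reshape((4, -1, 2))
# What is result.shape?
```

(4, 10, 2)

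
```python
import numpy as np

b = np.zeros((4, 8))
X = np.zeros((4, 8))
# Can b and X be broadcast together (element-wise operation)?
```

Yes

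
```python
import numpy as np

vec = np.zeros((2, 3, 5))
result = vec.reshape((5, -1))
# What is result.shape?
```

(5, 6)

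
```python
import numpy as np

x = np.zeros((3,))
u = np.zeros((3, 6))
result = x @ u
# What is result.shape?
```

(6,)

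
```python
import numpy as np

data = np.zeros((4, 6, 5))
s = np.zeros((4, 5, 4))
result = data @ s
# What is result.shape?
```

(4, 6, 4)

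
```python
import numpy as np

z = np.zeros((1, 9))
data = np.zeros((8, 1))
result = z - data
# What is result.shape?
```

(8, 9)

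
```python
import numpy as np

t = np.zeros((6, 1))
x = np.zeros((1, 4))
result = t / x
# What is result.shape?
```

(6, 4)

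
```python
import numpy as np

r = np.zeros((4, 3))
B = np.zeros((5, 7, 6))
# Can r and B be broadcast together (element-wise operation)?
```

No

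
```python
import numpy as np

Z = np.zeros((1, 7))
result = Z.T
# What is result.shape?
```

(7, 1)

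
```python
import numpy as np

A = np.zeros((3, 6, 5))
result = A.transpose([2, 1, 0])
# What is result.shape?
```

(5, 6, 3)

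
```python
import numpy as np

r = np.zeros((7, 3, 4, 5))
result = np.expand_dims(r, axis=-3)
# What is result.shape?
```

(7, 3, 1, 4, 5)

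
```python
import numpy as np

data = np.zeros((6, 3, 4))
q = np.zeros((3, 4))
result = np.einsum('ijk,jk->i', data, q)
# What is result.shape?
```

(6,)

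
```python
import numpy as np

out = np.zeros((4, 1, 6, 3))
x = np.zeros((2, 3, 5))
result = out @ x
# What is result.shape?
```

(4, 2, 6, 5)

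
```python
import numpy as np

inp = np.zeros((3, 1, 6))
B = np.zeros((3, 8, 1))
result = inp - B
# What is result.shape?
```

(3, 8, 6)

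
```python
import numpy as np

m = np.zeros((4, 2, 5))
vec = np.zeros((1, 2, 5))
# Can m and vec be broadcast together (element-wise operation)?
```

Yes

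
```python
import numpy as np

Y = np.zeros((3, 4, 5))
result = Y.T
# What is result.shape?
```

(5, 4, 3)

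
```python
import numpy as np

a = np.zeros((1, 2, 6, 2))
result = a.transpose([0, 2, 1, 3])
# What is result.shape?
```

(1, 6, 2, 2)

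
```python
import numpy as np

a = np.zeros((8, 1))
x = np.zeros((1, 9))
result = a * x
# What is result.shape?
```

(8, 9)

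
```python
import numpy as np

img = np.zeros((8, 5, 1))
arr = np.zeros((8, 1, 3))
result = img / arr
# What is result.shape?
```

(8, 5, 3)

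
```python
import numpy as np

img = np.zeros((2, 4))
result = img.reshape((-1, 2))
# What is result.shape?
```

(4, 2)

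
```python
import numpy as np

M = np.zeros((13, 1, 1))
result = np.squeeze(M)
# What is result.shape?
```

(13,)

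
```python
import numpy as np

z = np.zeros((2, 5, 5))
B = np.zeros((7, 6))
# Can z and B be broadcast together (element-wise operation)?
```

No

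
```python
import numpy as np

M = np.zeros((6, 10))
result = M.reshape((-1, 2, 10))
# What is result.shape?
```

(3, 2, 10)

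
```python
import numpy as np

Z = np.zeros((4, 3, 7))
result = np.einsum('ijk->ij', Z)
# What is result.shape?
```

(4, 3)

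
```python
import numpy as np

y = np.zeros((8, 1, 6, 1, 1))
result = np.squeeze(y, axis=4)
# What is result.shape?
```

(8, 1, 6, 1)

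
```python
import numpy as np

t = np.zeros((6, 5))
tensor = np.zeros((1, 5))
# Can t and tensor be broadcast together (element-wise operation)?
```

Yes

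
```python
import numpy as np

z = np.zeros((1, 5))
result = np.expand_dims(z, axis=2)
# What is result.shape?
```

(1, 5, 1)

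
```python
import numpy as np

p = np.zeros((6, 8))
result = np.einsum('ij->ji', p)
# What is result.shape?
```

(8, 6)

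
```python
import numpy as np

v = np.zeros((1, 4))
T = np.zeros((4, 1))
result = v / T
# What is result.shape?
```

(4, 4)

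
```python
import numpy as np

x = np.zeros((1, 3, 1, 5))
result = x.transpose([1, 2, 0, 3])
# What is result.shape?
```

(3, 1, 1, 5)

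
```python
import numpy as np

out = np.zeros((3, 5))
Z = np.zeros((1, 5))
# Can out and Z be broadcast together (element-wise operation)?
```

Yes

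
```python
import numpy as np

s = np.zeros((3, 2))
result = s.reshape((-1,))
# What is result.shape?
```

(6,)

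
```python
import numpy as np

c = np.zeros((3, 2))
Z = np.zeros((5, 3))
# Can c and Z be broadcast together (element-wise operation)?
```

No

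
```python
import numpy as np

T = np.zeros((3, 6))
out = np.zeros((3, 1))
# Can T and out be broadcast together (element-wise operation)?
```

Yes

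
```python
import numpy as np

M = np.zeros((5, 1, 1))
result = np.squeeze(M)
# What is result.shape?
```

(5,)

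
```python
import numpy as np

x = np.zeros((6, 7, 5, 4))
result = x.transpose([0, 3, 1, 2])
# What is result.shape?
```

(6, 4, 7, 5)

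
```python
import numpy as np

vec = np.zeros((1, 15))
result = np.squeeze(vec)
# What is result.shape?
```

(15,)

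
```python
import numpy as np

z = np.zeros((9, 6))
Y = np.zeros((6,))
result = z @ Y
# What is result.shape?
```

(9,)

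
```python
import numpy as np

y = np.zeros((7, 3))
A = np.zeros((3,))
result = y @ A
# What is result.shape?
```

(7,)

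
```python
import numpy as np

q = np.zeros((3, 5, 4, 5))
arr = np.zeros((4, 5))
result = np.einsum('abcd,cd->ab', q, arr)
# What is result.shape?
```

(3, 5)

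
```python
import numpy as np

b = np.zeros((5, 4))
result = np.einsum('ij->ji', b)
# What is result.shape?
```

(4, 5)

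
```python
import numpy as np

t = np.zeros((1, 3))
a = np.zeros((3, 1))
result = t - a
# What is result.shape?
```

(3, 3)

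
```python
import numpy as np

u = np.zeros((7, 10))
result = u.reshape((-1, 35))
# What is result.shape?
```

(2, 35)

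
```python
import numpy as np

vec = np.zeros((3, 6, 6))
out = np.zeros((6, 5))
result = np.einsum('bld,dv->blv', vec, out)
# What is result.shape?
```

(3, 6, 5)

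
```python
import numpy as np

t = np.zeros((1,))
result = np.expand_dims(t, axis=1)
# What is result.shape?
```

(1, 1)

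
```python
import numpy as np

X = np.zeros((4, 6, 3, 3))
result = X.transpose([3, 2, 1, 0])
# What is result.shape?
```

(3, 3, 6, 4)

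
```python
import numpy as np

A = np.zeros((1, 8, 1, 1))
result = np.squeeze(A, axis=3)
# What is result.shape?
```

(1, 8, 1)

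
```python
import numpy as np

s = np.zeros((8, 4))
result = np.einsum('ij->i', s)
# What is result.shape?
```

(8,)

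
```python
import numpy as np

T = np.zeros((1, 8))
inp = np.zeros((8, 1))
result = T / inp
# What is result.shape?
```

(8, 8)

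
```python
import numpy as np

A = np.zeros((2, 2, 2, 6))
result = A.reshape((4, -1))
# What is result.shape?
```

(4, 12)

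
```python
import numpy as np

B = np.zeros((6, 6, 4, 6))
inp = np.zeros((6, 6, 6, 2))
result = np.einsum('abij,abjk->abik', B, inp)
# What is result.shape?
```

(6, 6, 4, 2)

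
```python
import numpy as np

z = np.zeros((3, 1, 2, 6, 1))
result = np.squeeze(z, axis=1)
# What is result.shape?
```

(3, 2, 6, 1)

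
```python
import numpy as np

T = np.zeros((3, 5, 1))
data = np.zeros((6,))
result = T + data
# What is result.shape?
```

(3, 5, 6)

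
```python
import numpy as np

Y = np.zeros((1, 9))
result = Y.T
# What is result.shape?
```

(9, 1)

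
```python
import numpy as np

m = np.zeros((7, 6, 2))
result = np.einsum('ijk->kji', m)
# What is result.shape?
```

(2, 6, 7)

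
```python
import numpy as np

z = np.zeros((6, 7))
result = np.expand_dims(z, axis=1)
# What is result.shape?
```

(6, 1, 7)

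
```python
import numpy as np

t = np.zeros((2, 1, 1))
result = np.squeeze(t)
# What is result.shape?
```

(2,)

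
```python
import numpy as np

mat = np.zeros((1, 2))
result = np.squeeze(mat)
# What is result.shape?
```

(2,)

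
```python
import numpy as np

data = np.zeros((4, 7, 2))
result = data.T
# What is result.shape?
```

(2, 7, 4)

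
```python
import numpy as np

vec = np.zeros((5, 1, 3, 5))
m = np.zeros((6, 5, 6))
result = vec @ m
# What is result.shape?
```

(5, 6, 3, 6)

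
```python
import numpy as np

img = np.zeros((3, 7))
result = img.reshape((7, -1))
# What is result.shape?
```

(7, 3)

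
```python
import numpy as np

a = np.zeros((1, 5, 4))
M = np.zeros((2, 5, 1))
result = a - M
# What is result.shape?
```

(2, 5, 4)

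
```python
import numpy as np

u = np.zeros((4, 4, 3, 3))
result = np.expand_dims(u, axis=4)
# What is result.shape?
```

(4, 4, 3, 3, 1)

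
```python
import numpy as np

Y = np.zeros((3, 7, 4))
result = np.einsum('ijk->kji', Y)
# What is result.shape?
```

(4, 7, 3)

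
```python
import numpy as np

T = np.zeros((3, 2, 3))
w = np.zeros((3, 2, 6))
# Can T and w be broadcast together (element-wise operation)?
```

No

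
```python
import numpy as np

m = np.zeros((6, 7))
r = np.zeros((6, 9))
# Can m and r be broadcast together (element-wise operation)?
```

No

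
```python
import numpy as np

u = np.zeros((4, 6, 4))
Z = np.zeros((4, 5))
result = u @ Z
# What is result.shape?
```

(4, 6, 5)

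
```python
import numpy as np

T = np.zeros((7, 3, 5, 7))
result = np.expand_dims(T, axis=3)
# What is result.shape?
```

(7, 3, 5, 1, 7)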